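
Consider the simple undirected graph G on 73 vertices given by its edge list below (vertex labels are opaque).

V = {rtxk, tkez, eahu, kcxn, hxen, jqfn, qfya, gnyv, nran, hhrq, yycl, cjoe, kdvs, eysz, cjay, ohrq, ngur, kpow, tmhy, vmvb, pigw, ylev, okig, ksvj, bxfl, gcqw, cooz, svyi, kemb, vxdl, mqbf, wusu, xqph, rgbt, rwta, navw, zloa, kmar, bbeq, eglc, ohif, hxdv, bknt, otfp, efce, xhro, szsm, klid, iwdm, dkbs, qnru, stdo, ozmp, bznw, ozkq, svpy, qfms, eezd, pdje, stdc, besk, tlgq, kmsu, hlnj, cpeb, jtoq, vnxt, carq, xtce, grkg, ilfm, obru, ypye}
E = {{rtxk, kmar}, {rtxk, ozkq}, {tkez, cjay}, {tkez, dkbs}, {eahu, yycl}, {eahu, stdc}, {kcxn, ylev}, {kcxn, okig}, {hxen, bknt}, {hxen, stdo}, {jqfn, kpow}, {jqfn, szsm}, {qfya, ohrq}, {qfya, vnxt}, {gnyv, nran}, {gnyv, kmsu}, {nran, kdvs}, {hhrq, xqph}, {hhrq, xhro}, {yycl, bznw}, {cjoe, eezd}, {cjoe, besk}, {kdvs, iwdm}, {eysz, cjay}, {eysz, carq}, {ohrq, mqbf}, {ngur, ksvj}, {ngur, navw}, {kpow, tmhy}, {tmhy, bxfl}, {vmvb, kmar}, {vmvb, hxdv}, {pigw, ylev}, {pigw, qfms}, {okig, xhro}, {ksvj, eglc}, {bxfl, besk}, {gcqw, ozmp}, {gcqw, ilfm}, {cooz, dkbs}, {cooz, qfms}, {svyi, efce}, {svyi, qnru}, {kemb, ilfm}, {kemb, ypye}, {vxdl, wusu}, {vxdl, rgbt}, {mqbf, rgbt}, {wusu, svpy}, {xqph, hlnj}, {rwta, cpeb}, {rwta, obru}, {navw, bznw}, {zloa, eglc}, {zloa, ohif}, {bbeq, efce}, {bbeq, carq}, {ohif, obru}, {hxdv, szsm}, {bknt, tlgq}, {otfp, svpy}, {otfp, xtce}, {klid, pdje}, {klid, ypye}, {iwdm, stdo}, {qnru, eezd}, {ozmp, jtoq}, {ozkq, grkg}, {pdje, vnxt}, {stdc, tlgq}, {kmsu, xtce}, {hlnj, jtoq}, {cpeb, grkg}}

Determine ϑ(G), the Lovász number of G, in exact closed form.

73*cos(pi/73)/(cos(pi/73) + 1)

deg(mqbf) = 2; N(mqbf) = {ohrq, rgbt}.
N(cjay) = {tkez, eysz}, |N(cjay)| = 2.
deg(bznw) = 2; N(bznw) = {yycl, navw}.
deg(szsm) = 2; N(szsm) = {jqfn, hxdv}.
G on 73 vertices is 2-regular; the odd cycle C_{73}.
Distinct eigenvalues (to 3 d.p.): [2.0, 1.993, 1.97, 1.934, 1.883, 1.818, 1.739, 1.648, 1.544, 1.429, 1.304, 1.169, 1.025, 0.873, 0.715, 0.552, 0.385, 0.215, 0.043, -0.129, -0.3, -0.469, -0.634, -0.795, -0.95, -1.098, -1.237, -1.368, -1.488, -1.598, -1.695, -1.78, -1.852, -1.91, -1.954, -1.983, -1.998].
Lovász (edge-transitive): ϑ = −73·(-2*cos(pi/73))/((2)−(-2*cos(pi/73))) = 73*cos(pi/73)/(cos(pi/73) + 1).
ϑ(G) ≈ 36.48309.
Lovász sandwich 36 ≤ 73*cos(pi/73)/(cos(pi/73) + 1) ≤ 37: both strict.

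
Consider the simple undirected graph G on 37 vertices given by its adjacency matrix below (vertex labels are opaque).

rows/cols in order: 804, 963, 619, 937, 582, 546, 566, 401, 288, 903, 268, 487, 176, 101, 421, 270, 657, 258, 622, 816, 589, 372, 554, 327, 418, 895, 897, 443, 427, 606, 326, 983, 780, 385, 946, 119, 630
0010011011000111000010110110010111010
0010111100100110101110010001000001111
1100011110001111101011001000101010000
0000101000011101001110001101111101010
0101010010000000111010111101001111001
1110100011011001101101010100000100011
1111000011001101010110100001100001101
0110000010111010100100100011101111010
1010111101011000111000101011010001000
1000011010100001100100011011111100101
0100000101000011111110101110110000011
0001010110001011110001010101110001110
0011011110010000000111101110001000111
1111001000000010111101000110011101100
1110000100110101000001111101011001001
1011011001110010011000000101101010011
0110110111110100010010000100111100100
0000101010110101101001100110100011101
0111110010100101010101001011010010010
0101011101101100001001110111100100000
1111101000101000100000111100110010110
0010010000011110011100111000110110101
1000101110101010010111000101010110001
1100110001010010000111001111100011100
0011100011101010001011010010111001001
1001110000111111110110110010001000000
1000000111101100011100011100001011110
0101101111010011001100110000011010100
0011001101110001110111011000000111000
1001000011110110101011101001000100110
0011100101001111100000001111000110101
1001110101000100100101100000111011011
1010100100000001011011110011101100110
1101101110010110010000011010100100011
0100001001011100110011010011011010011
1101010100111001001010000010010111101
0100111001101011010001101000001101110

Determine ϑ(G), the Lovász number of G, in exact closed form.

Vertex 385 has 18 neighbors: 804, 963, 937, 582, 566, 401, 288, 487, 101, 421, 258, 327, 418, 897, 427, 983, 119, 630.
Vertex 589 has 18 neighbors: 804, 963, 619, 937, 582, 566, 268, 176, 657, 554, 327, 418, 895, 427, 606, 780, 946, 119.
N(487) = {937, 546, 401, 288, 176, 421, 270, 657, 258, 372, 327, 895, 443, 427, 606, 385, 946, 119}, |N(487)| = 18.
deg(268) = 18; N(268) = {963, 401, 903, 421, 270, 657, 258, 622, 816, 589, 554, 418, 895, 897, 427, 606, 119, 630}.
G on 37 vertices is 18-regular; SR(37,18,8,9) — a Paley graph.
A has 3 distinct eigenvalues ≈ [18.0, 2.5414, -3.5414].
ϑ = −N·λ_min/(λ_max−λ_min) = −37·(-sqrt(37)/2 - 1/2)/(18−(-sqrt(37)/2 - 1/2)) = sqrt(37).
Numerically 6.08276.

sqrt(37)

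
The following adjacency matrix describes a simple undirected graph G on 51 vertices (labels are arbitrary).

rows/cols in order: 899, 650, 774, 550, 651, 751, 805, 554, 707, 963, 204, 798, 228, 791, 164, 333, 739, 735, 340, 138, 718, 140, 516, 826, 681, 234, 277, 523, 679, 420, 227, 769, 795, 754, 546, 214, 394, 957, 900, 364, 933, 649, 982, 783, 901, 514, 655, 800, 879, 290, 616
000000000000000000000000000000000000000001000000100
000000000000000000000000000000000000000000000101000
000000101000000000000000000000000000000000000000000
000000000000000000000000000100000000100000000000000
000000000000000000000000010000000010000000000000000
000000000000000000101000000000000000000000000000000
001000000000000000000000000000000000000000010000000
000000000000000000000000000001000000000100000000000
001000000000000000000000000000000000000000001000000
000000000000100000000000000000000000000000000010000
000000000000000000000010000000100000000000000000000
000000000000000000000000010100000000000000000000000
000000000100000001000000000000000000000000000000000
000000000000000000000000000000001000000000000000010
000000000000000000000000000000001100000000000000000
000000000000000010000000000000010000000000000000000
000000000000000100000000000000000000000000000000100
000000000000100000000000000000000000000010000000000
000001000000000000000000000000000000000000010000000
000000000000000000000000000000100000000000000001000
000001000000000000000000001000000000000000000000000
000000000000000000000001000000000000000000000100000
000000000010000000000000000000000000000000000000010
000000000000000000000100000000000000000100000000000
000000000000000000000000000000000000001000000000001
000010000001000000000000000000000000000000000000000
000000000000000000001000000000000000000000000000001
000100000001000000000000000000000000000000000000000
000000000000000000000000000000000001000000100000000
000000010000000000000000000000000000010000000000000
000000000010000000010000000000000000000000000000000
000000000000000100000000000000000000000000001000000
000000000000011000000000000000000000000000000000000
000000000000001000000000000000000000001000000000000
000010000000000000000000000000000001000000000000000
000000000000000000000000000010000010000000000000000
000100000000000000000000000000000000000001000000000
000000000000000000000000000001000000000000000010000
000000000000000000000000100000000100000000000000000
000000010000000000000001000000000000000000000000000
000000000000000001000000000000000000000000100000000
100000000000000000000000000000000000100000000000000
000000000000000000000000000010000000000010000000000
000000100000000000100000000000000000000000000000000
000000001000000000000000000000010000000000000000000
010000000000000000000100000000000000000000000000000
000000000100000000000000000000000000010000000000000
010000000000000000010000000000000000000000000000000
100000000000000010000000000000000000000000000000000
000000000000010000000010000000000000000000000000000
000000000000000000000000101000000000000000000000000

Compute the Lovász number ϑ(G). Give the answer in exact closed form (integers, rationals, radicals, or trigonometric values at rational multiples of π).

Vertex 554 has 2 neighbors: 420, 364.
N(546) = {651, 214}, |N(546)| = 2.
Vertex 214 has 2 neighbors: 679, 546.
deg(649) = 2; N(649) = {899, 394}.
deg(v) = 2 for all v (|V|=51); a single 51-cycle (edge-transitive).
The 26 distinct eigenvalues: [2.0, 1.9848, 1.9396, 1.8649, 1.762, 1.6324, 1.478, 1.3012, 1.1047, 0.8915, 0.6647, 0.4279, 0.1845, -0.0616, -0.3068, -0.5473, -0.7796, -1.0, -1.2053, -1.3923, -1.5582, -1.7004, -1.8169, -1.9059, -1.9659, -1.9962].
With N=51: ϑ(G) = 51·(-(-1)*2*cos(pi/51))/(2−(-2*cos(pi/51))) = 51*cos(pi/51)/(cos(pi/51) + 1).
= 25.475794… (decimal).
25 ≤ 51*cos(pi/51)/(cos(pi/51) + 1) ≤ 26: both strict.

51*cos(pi/51)/(cos(pi/51) + 1)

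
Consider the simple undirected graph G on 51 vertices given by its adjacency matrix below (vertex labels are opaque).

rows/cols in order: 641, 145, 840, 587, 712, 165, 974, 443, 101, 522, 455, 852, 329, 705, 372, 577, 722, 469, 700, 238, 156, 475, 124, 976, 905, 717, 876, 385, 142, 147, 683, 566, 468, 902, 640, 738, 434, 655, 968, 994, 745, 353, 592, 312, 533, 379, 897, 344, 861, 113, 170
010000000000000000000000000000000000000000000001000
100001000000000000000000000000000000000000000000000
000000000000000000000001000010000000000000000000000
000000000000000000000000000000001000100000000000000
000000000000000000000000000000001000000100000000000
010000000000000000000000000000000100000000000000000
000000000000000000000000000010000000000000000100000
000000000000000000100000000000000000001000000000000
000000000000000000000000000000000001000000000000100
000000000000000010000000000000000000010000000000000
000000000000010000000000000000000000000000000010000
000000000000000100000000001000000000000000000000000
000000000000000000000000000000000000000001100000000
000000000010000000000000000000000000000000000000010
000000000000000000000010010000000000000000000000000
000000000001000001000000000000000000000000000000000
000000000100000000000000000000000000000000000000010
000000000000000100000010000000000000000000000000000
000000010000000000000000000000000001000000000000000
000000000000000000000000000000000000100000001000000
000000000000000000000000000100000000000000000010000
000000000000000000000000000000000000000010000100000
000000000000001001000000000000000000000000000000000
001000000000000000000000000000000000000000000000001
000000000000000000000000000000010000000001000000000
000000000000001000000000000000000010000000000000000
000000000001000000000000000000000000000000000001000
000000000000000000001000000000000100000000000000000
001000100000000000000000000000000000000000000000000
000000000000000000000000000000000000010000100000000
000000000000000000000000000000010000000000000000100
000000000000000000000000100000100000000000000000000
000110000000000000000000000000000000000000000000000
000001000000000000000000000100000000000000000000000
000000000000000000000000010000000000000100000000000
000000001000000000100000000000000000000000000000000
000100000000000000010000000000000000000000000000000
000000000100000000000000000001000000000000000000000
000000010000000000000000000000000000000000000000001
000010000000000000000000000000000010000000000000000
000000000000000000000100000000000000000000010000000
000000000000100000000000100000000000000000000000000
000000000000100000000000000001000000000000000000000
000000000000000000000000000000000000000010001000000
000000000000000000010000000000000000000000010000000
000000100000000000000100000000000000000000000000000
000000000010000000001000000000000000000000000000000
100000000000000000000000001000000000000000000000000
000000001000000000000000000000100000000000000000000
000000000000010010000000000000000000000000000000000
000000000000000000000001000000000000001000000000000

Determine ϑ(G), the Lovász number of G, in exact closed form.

N(897) = {455, 156}, |N(897)| = 2.
N(683) = {566, 861}, |N(683)| = 2.
Vertex 372 has 2 neighbors: 124, 717.
Vertex 156 has 2 neighbors: 385, 897.
51-vertex 2-regular graph: the odd cycle C_{51}.
Distinct eigenvalues (to 6 d.p.): [2.0, 1.984841, 1.939594, 1.864944, 1.762024, 1.632394, 1.478018, 1.301237, 1.10473, 0.891477, 0.66471, 0.427866, 0.184537, -0.06159, -0.306783, -0.547326, -0.779572, -1.0, -1.205269, -1.392268, -1.558161, -1.700434, -1.816931, -1.905884, -1.965946, -1.996207].
With N=51: ϑ(G) = 51·(-(-1)*2*cos(pi/51))/(2−(-2*cos(pi/51))) = 51*cos(pi/51)/(cos(pi/51) + 1).
Numerically 25.475794.
25 ≤ 51*cos(pi/51)/(cos(pi/51) + 1) ≤ 26: both strict.

51*cos(pi/51)/(cos(pi/51) + 1)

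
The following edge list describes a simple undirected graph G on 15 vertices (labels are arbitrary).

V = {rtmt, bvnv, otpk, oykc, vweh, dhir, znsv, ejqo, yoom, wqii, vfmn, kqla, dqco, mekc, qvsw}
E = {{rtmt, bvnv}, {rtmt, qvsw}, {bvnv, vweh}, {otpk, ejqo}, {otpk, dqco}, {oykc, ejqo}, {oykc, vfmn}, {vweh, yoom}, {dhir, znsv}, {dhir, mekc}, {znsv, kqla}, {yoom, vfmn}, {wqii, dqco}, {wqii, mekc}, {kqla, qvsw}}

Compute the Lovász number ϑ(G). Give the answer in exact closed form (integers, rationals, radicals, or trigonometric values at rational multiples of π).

15*cos(pi/15)/(cos(pi/15) + 1)

Vertex dhir has 2 neighbors: znsv, mekc.
deg(otpk) = 2; N(otpk) = {ejqo, dqco}.
deg(bvnv) = 2; N(bvnv) = {rtmt, vweh}.
Vertex oykc has 2 neighbors: ejqo, vfmn.
G on 15 vertices is 2-regular; connected 2-regular on 15 ⇒ C_{15}.
The 8 distinct eigenvalues: [2.0, 1.8271, 1.3383, 0.618, -0.2091, -1.0, -1.618, -1.9563].
Lovász (edge-transitive): ϑ = −15·(-2*cos(pi/15))/((2)−(-2*cos(pi/15))) = 15*cos(pi/15)/(cos(pi/15) + 1).
= 7.4171482… (decimal).
α=7, χ(Ḡ)=8; ϑ=15*cos(pi/15)/(cos(pi/15) + 1) lies between (both strict).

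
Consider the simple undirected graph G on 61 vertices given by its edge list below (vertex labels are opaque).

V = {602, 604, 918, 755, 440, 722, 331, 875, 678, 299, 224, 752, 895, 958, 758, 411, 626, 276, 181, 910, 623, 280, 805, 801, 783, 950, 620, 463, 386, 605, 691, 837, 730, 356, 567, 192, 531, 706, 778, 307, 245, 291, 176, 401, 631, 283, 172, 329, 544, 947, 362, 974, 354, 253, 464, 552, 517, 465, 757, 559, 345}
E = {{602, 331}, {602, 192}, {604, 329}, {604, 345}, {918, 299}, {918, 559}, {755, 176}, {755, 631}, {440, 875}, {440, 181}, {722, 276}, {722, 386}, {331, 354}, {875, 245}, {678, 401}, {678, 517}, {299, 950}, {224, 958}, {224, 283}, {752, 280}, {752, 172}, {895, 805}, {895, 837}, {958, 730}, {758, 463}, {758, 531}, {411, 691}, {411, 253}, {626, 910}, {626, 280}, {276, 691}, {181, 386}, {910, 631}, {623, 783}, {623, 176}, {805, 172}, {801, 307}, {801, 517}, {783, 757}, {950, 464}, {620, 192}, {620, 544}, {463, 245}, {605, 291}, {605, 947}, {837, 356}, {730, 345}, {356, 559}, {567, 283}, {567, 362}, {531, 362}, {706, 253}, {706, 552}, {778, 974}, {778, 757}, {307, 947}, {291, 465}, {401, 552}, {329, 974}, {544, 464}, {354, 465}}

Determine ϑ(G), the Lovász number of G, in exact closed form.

N(463) = {758, 245}, |N(463)| = 2.
N(837) = {895, 356}, |N(837)| = 2.
N(755) = {176, 631}, |N(755)| = 2.
N(552) = {706, 401}, |N(552)| = 2.
deg(v) = 2 for all v (|V|=61); connected 2-regular on 61 ⇒ C_{61}.
The 31 distinct eigenvalues: [2.0, 1.9894, 1.957711, 1.905271, 1.832634, 1.74057, 1.630057, 1.502264, 1.358547, 1.200429, 1.029586, 0.847829, 0.657085, 0.459375, 0.256797, 0.051496, -0.154351, -0.358562, -0.558971, -0.753456, -0.939953, -1.116487, -1.281186, -1.432304, -1.56824, -1.687551, -1.788974, -1.871434, -1.934055, -1.976176, -1.997348].
Lovász (edge-transitive): ϑ = −61·(-2*cos(pi/61))/((2)−(-2*cos(pi/61))) = 61*cos(pi/61)/(cos(pi/61) + 1).
ϑ(G) ≈ 30.4797665.
30 ≤ 61*cos(pi/61)/(cos(pi/61) + 1) ≤ 31: both strict.

61*cos(pi/61)/(cos(pi/61) + 1)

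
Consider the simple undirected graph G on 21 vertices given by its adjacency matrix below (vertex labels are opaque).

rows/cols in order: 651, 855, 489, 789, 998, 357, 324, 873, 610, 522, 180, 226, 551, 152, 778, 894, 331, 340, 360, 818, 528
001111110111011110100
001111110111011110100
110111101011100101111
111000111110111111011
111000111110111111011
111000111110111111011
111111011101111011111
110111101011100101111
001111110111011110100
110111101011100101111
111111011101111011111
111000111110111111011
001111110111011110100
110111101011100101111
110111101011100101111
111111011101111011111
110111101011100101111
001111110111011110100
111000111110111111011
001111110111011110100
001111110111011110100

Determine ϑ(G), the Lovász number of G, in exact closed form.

N(998) = {651, 855, 489, 324, 873, 610, 522, 180, 551, 152, 778, 894, 331, 340, 818, 528}, |N(998)| = 16.
N(778) = {651, 855, 789, 998, 357, 324, 610, 180, 226, 551, 894, 340, 360, 818, 528}, |N(778)| = 15.
N(651) = {489, 789, 998, 357, 324, 873, 522, 180, 226, 152, 778, 894, 331, 360}, |N(651)| = 14.
Vertex 528 has 14 neighbors: 489, 789, 998, 357, 324, 873, 522, 180, 226, 152, 778, 894, 331, 360.
4 parts of sizes [7, 6, 5, 3]; α(G) = 7 = ϑ (perfect).
ϑ(G) ≈ 7.0000000.
Lovász sandwich 7 ≤ 7 ≤ 7: collapsed.

7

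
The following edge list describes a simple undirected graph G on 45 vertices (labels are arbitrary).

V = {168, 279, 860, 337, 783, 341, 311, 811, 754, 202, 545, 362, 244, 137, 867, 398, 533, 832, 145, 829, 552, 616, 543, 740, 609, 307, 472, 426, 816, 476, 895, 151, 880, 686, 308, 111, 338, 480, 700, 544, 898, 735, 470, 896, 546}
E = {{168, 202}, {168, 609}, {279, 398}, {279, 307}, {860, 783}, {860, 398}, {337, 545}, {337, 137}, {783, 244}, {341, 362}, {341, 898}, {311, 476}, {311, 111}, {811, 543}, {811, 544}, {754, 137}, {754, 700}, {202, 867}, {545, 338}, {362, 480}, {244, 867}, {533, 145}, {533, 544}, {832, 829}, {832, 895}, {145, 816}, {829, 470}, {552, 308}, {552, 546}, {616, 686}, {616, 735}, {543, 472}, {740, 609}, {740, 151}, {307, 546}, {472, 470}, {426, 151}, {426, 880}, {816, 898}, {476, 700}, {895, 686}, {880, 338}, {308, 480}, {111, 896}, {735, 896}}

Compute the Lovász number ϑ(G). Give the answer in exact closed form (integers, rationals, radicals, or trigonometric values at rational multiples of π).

45*cos(pi/45)/(cos(pi/45) + 1)

Vertex 168 has 2 neighbors: 202, 609.
Vertex 341 has 2 neighbors: 362, 898.
N(700) = {754, 476}, |N(700)| = 2.
Vertex 202 has 2 neighbors: 168, 867.
45-vertex 2-regular graph: connected 2-regular on 45 ⇒ C_{45}.
Distinct eigenvalues (to 4 d.p.): [2.0, 1.9805, 1.9225, 1.8271, 1.6961, 1.5321, 1.3383, 1.1184, 0.8767, 0.618, 0.3473, 0.0698, -0.2091, -0.4838, -0.7492, -1.0, -1.2313, -1.4387, -1.618, -1.7659, -1.8794, -1.9563, -1.9951].
ϑ = −N·λ_min/(λ_max−λ_min) = −45·(-2*cos(pi/45))/(2−(-2*cos(pi/45))) = 45*cos(pi/45)/(cos(pi/45) + 1).
≈ 22.472562 (to 6 d.p.).
Lovász sandwich 22 ≤ 45*cos(pi/45)/(cos(pi/45) + 1) ≤ 23: both strict.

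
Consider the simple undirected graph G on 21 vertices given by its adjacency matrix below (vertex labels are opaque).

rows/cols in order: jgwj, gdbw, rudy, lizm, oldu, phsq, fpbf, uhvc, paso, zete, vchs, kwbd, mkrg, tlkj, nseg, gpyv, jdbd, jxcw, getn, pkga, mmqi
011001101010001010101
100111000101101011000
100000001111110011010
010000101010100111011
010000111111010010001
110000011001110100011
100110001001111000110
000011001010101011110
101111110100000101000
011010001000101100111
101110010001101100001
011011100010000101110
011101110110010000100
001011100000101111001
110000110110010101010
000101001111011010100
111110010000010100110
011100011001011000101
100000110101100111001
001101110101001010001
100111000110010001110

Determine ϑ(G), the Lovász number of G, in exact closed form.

6

Vertex vchs has 10 neighbors: jgwj, rudy, lizm, oldu, uhvc, kwbd, mkrg, nseg, gpyv, mmqi.
N(rudy) = {jgwj, paso, zete, vchs, kwbd, mkrg, tlkj, jdbd, jxcw, pkga}, |N(rudy)| = 10.
deg(jdbd) = 10; N(jdbd) = {jgwj, gdbw, rudy, lizm, oldu, uhvc, tlkj, gpyv, getn, pkga}.
deg(getn) = 10; N(getn) = {jgwj, fpbf, uhvc, zete, kwbd, mkrg, gpyv, jdbd, jxcw, mmqi}.
10-regular, N=21; Kneser K(7,2) on C(7,2)=21 vertices.
The 3 distinct eigenvalues: [10.0, 1.0, -4.0].
ϑ = −N·λ_min/(λ_max−λ_min) = −21·(-4)/(10−(-4)) = 6.
≈ 6.0000000 (to 7 d.p.).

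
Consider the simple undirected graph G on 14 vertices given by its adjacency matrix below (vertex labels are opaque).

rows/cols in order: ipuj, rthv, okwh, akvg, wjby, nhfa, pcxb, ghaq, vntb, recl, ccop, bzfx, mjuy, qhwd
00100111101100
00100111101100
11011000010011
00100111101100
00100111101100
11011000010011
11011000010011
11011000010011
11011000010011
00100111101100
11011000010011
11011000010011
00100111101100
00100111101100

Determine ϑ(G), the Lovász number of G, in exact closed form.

N(rthv) = {okwh, nhfa, pcxb, ghaq, vntb, ccop, bzfx}, |N(rthv)| = 7.
Vertex recl has 7 neighbors: okwh, nhfa, pcxb, ghaq, vntb, ccop, bzfx.
Vertex bzfx has 7 neighbors: ipuj, rthv, akvg, wjby, recl, mjuy, qhwd.
N(akvg) = {okwh, nhfa, pcxb, ghaq, vntb, ccop, bzfx}, |N(akvg)| = 7.
Complete 2-partite, parts [7, 7]: perfect, ϑ = α = 7.
= 7.000000000… (decimal).
α=7, χ(Ḡ)=7; ϑ=7 lies between (collapsed).

7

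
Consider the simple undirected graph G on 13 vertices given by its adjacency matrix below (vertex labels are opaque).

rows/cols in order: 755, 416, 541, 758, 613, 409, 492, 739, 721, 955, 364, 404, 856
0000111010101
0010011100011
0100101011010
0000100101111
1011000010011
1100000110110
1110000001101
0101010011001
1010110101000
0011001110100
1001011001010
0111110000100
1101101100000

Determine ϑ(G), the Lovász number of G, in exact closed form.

deg(416) = 6; N(416) = {541, 409, 492, 739, 404, 856}.
N(364) = {755, 758, 409, 492, 955, 404}, |N(364)| = 6.
N(492) = {755, 416, 541, 955, 364, 856}, |N(492)| = 6.
deg(541) = 6; N(541) = {416, 613, 492, 721, 955, 404}.
Every vertex has degree 6 (N=13); Paley(13): SR with (k,λ,μ)=(6,2,3).
Distinct eigenvalues (to 4 d.p.): [6.0, 1.3028, -2.3028].
Lovász (edge-transitive): ϑ = −13·(-sqrt(13)/2 - 1/2)/((6)−(-sqrt(13)/2 - 1/2)) = sqrt(13).
Numerically 3.6056.

sqrt(13)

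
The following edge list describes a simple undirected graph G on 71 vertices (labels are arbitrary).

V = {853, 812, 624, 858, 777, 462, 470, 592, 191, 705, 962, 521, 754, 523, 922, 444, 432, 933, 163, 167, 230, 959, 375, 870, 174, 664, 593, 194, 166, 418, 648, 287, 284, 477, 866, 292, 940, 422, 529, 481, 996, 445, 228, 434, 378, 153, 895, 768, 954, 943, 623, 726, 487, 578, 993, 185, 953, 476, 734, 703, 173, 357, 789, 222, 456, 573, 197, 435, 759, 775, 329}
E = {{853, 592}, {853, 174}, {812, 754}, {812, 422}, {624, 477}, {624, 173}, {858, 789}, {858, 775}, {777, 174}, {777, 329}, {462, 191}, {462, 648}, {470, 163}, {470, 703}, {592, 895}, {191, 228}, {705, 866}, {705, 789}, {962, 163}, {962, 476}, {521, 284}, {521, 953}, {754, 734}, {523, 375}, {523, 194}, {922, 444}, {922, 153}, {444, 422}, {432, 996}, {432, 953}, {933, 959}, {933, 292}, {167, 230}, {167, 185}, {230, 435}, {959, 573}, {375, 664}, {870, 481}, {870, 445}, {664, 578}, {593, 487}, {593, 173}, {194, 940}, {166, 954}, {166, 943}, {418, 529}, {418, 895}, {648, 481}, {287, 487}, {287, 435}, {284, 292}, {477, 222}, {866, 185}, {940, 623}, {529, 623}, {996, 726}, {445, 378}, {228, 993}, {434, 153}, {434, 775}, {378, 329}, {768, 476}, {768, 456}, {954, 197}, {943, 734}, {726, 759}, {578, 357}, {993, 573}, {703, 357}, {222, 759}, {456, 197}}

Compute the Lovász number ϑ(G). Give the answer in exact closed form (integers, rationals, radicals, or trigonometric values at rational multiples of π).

71*cos(pi/71)/(cos(pi/71) + 1)

deg(191) = 2; N(191) = {462, 228}.
deg(953) = 2; N(953) = {521, 432}.
N(222) = {477, 759}, |N(222)| = 2.
deg(456) = 2; N(456) = {768, 197}.
deg(v) = 2 for all v (|V|=71); connected 2-regular on 71 ⇒ C_{71}.
The 36 distinct eigenvalues: [2.0, 1.992, 1.969, 1.93, 1.876, 1.807, 1.725, 1.628, 1.519, 1.398, 1.267, 1.125, 0.974, 0.816, 0.652, 0.482, 0.308, 0.133, -0.044, -0.221, -0.396, -0.567, -0.735, -0.896, -1.051, -1.197, -1.334, -1.46, -1.575, -1.678, -1.768, -1.843, -1.905, -1.951, -1.982, -1.998].
Lovász (edge-transitive): ϑ = −71·(-2*cos(pi/71))/((2)−(-2*cos(pi/71))) = 71*cos(pi/71)/(cos(pi/71) + 1).
≈ 35.48261826 (to 8 d.p.).
Sandwich: α(G)=35 ≤ ϑ(G)=71*cos(pi/71)/(cos(pi/71) + 1) ≤ χ(Ḡ)=36 (both strict).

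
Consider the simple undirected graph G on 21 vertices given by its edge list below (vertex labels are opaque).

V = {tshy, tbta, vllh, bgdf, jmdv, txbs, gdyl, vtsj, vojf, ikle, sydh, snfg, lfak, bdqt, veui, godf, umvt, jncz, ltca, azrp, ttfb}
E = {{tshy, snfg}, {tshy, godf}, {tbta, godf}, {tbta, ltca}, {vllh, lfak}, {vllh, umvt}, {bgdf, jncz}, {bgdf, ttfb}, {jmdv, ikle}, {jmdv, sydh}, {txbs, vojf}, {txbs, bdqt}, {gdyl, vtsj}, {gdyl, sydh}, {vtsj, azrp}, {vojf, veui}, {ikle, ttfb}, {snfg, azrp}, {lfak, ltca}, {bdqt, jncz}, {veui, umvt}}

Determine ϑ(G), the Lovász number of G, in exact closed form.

21*cos(pi/21)/(cos(pi/21) + 1)

Vertex bdqt has 2 neighbors: txbs, jncz.
Vertex ltca has 2 neighbors: tbta, lfak.
N(veui) = {vojf, umvt}, |N(veui)| = 2.
Vertex ikle has 2 neighbors: jmdv, ttfb.
G on 21 vertices is 2-regular; the odd cycle C_{21}.
Distinct eigenvalues (to 5 d.p.): [2.0, 1.91115, 1.65248, 1.24698, 0.73068, 0.14946, -0.44504, -1.0, -1.4661, -1.80194, -1.97766].
ϑ = −N·λ_min/(λ_max−λ_min) = −21·(-2*cos(pi/21))/(2−(-2*cos(pi/21))) = 21*cos(pi/21)/(cos(pi/21) + 1).
ϑ(G) ≈ 10.4410.
10 ≤ 21*cos(pi/21)/(cos(pi/21) + 1) ≤ 11: both strict.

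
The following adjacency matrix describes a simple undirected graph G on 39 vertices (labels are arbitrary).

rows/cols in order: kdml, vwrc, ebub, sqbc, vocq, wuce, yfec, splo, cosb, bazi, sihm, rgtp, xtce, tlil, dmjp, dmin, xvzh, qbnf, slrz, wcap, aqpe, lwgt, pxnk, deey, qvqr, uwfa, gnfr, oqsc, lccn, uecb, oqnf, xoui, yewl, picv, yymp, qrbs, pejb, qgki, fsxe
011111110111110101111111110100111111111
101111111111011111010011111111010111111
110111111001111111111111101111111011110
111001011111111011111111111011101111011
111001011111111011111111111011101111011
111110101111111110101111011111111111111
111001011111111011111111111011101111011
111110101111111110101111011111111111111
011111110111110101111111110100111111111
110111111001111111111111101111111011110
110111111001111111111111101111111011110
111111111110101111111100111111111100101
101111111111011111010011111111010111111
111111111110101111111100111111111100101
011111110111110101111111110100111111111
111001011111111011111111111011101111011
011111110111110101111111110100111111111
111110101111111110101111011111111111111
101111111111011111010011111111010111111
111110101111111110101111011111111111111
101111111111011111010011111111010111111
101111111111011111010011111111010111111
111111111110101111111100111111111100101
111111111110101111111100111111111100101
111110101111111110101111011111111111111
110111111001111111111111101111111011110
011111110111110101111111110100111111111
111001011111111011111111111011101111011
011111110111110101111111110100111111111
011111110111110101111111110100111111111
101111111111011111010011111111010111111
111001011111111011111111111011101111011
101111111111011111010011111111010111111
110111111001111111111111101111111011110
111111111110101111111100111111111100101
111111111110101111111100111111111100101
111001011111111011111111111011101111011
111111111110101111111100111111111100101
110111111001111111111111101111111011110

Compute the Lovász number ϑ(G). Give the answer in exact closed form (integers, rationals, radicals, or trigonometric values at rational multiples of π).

deg(oqnf) = 32; N(oqnf) = {kdml, ebub, sqbc, vocq, wuce, yfec, splo, cosb, bazi, sihm, rgtp, tlil, dmjp, dmin, xvzh, qbnf, wcap, pxnk, deey, qvqr, uwfa, gnfr, oqsc, lccn, uecb, xoui, picv, yymp, qrbs, pejb, qgki, fsxe}.
Vertex lwgt has 32 neighbors: kdml, ebub, sqbc, vocq, wuce, yfec, splo, cosb, bazi, sihm, rgtp, tlil, dmjp, dmin, xvzh, qbnf, wcap, pxnk, deey, qvqr, uwfa, gnfr, oqsc, lccn, uecb, xoui, picv, yymp, qrbs, pejb, qgki, fsxe.
N(yymp) = {kdml, vwrc, ebub, sqbc, vocq, wuce, yfec, splo, cosb, bazi, sihm, xtce, dmjp, dmin, xvzh, qbnf, slrz, wcap, aqpe, lwgt, qvqr, uwfa, gnfr, oqsc, lccn, uecb, oqnf, xoui, yewl, picv, pejb, fsxe}, |N(yymp)| = 32.
Vertex pejb has 32 neighbors: kdml, vwrc, ebub, wuce, splo, cosb, bazi, sihm, rgtp, xtce, tlil, dmjp, xvzh, qbnf, slrz, wcap, aqpe, lwgt, pxnk, deey, qvqr, uwfa, gnfr, lccn, uecb, oqnf, yewl, picv, yymp, qrbs, qgki, fsxe.
Complete 6-partite, parts [7, 7, 7, 7, 6, 5]: perfect, ϑ = α = 7.
≈ 7.00000 (to 5 d.p.).
Sandwich: α(G)=7 ≤ ϑ(G)=7 ≤ χ(Ḡ)=7 (collapsed).

7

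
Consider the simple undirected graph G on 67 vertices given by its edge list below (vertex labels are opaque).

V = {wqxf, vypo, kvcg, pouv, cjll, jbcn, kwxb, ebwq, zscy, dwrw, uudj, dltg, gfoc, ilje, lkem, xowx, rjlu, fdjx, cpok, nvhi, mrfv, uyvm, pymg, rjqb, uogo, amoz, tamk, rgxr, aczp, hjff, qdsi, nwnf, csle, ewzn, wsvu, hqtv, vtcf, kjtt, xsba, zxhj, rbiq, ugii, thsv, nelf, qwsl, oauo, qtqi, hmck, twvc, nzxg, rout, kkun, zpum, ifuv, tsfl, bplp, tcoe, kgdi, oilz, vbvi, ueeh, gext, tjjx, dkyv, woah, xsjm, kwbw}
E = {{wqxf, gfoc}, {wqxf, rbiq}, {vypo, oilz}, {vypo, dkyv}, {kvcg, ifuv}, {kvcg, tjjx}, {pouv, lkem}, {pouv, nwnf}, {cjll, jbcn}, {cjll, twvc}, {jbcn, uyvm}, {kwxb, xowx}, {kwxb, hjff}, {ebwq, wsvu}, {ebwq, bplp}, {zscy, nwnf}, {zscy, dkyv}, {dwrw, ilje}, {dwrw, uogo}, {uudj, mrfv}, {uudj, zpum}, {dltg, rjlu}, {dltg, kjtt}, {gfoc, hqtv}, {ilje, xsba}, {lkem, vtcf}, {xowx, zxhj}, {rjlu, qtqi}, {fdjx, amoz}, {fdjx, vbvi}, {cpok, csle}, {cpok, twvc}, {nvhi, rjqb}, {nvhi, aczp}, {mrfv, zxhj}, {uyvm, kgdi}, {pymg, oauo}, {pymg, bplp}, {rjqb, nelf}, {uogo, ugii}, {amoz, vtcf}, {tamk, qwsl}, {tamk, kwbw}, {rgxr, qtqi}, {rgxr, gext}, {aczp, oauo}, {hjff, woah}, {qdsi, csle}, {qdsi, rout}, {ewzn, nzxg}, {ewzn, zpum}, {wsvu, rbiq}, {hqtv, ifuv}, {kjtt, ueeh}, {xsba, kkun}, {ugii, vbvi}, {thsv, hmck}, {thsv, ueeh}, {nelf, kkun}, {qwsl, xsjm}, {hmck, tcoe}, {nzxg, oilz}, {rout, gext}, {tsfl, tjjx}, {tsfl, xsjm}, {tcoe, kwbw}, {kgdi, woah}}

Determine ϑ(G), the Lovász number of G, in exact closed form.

67*cos(pi/67)/(cos(pi/67) + 1)

deg(aczp) = 2; N(aczp) = {nvhi, oauo}.
deg(ilje) = 2; N(ilje) = {dwrw, xsba}.
deg(kvcg) = 2; N(kvcg) = {ifuv, tjjx}.
deg(xsba) = 2; N(xsba) = {ilje, kkun}.
G on 67 vertices is 2-regular; a single 67-cycle (edge-transitive).
The 34 distinct eigenvalues: [2.0, 1.991, 1.965, 1.921, 1.861, 1.784, 1.692, 1.584, 1.463, 1.329, 1.183, 1.027, 0.862, 0.689, 0.51, 0.327, 0.141, -0.047, -0.234, -0.419, -0.6, -0.776, -0.945, -1.106, -1.257, -1.398, -1.525, -1.64, -1.74, -1.825, -1.893, -1.945, -1.98, -1.998].
Lovász: ϑ = −67(-2*cos(pi/67))/(2+-(-1)*2*cos(pi/67)) = 67*cos(pi/67)/(cos(pi/67) + 1).
ϑ(G) ≈ 33.48158.
Sandwich: α(G)=33 ≤ ϑ(G)=67*cos(pi/67)/(cos(pi/67) + 1) ≤ χ(Ḡ)=34 (both strict).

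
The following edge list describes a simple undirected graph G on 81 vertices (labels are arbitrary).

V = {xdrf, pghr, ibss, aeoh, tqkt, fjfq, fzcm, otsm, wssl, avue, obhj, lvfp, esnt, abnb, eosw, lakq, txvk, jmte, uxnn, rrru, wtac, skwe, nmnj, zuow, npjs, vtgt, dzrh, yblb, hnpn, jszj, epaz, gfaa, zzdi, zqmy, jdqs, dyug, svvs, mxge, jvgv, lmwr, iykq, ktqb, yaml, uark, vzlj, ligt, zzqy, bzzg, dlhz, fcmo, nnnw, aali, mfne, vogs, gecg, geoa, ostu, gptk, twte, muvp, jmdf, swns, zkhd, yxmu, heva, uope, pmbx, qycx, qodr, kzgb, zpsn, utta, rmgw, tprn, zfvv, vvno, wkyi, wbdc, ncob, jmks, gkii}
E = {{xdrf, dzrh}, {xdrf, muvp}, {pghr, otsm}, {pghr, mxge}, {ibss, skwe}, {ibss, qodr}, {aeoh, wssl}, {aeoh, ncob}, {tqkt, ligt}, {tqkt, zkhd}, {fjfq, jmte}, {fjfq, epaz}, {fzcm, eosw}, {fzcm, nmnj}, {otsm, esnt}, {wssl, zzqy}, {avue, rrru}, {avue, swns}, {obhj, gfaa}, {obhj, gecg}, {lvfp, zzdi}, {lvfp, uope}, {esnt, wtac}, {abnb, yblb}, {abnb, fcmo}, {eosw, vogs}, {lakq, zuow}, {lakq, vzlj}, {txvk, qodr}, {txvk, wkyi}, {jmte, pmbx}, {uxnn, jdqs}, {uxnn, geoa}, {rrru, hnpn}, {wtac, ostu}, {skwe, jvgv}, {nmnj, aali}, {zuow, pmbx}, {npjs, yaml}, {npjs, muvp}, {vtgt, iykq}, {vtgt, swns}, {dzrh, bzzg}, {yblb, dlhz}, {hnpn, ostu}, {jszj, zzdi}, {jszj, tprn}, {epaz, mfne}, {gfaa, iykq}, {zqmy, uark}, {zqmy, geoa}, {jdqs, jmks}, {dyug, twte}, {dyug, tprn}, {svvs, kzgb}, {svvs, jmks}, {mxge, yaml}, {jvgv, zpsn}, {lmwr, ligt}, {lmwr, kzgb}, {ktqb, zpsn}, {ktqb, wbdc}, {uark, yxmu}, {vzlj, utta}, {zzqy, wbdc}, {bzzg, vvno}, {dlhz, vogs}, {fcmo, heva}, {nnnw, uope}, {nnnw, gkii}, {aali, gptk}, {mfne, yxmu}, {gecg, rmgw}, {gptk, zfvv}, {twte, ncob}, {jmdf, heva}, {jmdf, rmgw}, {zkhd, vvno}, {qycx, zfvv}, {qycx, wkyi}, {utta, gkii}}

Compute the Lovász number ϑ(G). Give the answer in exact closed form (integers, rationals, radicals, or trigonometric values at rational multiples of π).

81*cos(pi/81)/(cos(pi/81) + 1)

Vertex txvk has 2 neighbors: qodr, wkyi.
Vertex wbdc has 2 neighbors: ktqb, zzqy.
Vertex yblb has 2 neighbors: abnb, dlhz.
deg(avue) = 2; N(avue) = {rrru, swns}.
Regular of degree 2 on 81 vertices: the odd cycle C_{81}.
A has 41 distinct eigenvalues ≈ [2.0, 1.993986, 1.97598, 1.94609, 1.904496, 1.851448, 1.787265, 1.712334, 1.627104, 1.532089, 1.427859, 1.315043, 1.194317, 1.066409, 0.932087, 0.79216, 0.647468, 0.498882, 0.347296, 0.193622, 0.038783, -0.11629, -0.270663, -0.423408, -0.573606, -0.720355, -0.862772, -1.0, -1.131214, -1.255624, -1.372483, -1.481088, -1.580785, -1.670976, -1.751116, -1.820726, -1.879385, -1.926742, -1.962511, -1.986477, -1.998496].
Lovász: ϑ = −81(-2*cos(pi/81))/(2+-(-1)*2*cos(pi/81)) = 81*cos(pi/81)/(cos(pi/81) + 1).
= 40.4847653… (decimal).
Check 40 ≤ 81*cos(pi/81)/(cos(pi/81) + 1) ≤ 41: both strict.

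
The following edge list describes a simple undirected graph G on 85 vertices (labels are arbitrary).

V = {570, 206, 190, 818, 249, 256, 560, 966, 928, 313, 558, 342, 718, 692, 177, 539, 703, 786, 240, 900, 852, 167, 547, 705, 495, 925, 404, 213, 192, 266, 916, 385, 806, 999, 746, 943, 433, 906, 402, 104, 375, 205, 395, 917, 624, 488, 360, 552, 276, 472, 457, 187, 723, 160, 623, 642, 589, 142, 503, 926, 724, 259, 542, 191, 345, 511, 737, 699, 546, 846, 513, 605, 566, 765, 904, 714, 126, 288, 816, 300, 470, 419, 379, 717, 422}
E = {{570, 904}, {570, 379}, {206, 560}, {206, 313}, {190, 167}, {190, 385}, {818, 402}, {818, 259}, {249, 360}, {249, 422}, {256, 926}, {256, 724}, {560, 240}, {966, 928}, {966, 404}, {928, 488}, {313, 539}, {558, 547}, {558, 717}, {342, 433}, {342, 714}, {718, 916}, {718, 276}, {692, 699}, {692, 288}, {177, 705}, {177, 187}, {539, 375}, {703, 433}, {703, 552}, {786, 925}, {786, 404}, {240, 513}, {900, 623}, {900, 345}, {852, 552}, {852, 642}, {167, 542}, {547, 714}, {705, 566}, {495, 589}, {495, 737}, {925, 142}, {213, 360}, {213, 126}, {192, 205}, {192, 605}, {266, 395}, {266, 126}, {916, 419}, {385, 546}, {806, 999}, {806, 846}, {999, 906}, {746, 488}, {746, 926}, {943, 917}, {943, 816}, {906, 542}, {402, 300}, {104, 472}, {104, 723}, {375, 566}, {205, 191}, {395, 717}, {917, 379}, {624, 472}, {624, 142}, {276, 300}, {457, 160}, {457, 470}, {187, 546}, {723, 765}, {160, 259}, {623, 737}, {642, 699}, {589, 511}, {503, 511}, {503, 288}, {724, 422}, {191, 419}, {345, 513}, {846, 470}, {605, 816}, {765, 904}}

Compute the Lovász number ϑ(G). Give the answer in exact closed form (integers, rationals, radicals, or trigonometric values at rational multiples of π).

85*cos(pi/85)/(cos(pi/85) + 1)

deg(906) = 2; N(906) = {999, 542}.
N(737) = {495, 623}, |N(737)| = 2.
deg(926) = 2; N(926) = {256, 746}.
N(472) = {104, 624}, |N(472)| = 2.
G on 85 vertices is 2-regular; a single 85-cycle (edge-transitive).
Distinct eigenvalues (to 4 d.p.): [2.0, 1.9945, 1.9782, 1.951, 1.9132, 1.8649, 1.8065, 1.7382, 1.6604, 1.5735, 1.478, 1.3745, 1.2634, 1.1455, 1.0213, 0.8915, 0.7568, 0.618, 0.4759, 0.3311, 0.1845, 0.037, -0.1108, -0.258, -0.4038, -0.5473, -0.6879, -0.8247, -0.957, -1.0841, -1.2053, -1.3198, -1.4272, -1.5268, -1.618, -1.7004, -1.7735, -1.837, -1.8904, -1.9334, -1.9659, -1.9877, -1.9986].
λ_max=2, λ_min=-2*cos(pi/85); ϑ = −85·λ_min/(λ_max−λ_min) = 85*cos(pi/85)/(cos(pi/85) + 1).
ϑ(G) ≈ 42.4854826.
Sandwich: α(G)=42 ≤ ϑ(G)=85*cos(pi/85)/(cos(pi/85) + 1) ≤ χ(Ḡ)=43 (both strict).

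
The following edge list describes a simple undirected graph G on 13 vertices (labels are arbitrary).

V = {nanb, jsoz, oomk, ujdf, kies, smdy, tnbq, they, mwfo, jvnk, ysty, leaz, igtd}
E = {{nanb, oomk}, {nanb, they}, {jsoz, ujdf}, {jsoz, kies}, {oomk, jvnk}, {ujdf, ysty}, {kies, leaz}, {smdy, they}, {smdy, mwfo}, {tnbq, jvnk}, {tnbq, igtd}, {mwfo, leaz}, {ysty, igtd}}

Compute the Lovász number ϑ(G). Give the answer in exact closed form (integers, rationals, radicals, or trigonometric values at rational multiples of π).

13*cos(pi/13)/(cos(pi/13) + 1)

N(oomk) = {nanb, jvnk}, |N(oomk)| = 2.
Vertex they has 2 neighbors: nanb, smdy.
Vertex smdy has 2 neighbors: they, mwfo.
Vertex ujdf has 2 neighbors: jsoz, ysty.
Regular of degree 2 on 13 vertices: a single 13-cycle (edge-transitive).
Distinct eigenvalues (to 3 d.p.): [2.0, 1.771, 1.136, 0.241, -0.709, -1.497, -1.942].
With N=13: ϑ(G) = 13·(-(-1)*2*cos(pi/13))/(2−(-2*cos(pi/13))) = 13*cos(pi/13)/(cos(pi/13) + 1).
Numerically 6.404168563.
Sandwich: α(G)=6 ≤ ϑ(G)=13*cos(pi/13)/(cos(pi/13) + 1) ≤ χ(Ḡ)=7 (both strict).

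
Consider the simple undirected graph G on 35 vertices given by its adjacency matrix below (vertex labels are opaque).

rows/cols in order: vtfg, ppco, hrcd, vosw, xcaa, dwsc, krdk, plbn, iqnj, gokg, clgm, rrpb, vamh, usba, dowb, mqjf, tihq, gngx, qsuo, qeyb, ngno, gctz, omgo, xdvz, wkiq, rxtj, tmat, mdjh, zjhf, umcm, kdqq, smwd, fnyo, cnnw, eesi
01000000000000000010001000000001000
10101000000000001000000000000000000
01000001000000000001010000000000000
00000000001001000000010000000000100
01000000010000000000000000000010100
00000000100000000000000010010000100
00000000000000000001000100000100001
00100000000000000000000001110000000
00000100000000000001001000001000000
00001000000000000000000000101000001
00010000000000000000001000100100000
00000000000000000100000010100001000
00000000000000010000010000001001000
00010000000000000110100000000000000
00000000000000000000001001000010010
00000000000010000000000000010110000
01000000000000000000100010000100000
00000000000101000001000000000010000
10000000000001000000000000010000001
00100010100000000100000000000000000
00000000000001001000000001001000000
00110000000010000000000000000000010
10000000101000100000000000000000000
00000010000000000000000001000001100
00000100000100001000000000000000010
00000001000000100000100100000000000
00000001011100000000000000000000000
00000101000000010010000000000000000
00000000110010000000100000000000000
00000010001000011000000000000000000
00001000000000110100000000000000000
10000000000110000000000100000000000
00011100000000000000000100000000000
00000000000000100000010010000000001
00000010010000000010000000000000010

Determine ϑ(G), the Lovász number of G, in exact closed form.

N(gctz) = {hrcd, vosw, vamh, cnnw}, |N(gctz)| = 4.
deg(omgo) = 4; N(omgo) = {vtfg, iqnj, clgm, dowb}.
Vertex tihq has 4 neighbors: ppco, ngno, wkiq, umcm.
N(qeyb) = {hrcd, krdk, iqnj, gngx}, |N(qeyb)| = 4.
Regular of degree 4 on 35 vertices: this is K(7,3), the Kneser graph.
spec(A) ≈ [4.0, 2.0, -1.0, -3.0] (distinct, 6 d.p.).
ϑ = −N·λ_min/(λ_max−λ_min) = −35·(-3)/(4−(-3)) = 15.
ϑ(G) ≈ 15.000000000.

15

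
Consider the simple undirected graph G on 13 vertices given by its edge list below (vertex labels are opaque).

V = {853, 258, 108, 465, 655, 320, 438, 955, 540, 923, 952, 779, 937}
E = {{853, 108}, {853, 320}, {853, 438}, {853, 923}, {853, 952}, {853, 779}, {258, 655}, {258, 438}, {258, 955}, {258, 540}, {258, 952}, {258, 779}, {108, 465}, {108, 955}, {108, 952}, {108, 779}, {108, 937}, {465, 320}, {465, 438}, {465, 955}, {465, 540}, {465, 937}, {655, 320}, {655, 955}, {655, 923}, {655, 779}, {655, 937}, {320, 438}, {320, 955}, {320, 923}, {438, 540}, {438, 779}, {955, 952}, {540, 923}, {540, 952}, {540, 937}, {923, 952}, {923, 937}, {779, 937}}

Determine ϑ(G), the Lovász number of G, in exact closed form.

sqrt(13)

N(937) = {108, 465, 655, 540, 923, 779}, |N(937)| = 6.
N(853) = {108, 320, 438, 923, 952, 779}, |N(853)| = 6.
N(955) = {258, 108, 465, 655, 320, 952}, |N(955)| = 6.
Vertex 779 has 6 neighbors: 853, 258, 108, 655, 438, 937.
G on 13 vertices is 6-regular; strongly regular (13,6,2,3).
spec(A) ≈ [6.0, 1.303, -2.303] (distinct, 3 d.p.).
λ_max=6, λ_min=-sqrt(13)/2 - 1/2; ϑ = −13·λ_min/(λ_max−λ_min) = sqrt(13).
ϑ(G) ≈ 3.6056.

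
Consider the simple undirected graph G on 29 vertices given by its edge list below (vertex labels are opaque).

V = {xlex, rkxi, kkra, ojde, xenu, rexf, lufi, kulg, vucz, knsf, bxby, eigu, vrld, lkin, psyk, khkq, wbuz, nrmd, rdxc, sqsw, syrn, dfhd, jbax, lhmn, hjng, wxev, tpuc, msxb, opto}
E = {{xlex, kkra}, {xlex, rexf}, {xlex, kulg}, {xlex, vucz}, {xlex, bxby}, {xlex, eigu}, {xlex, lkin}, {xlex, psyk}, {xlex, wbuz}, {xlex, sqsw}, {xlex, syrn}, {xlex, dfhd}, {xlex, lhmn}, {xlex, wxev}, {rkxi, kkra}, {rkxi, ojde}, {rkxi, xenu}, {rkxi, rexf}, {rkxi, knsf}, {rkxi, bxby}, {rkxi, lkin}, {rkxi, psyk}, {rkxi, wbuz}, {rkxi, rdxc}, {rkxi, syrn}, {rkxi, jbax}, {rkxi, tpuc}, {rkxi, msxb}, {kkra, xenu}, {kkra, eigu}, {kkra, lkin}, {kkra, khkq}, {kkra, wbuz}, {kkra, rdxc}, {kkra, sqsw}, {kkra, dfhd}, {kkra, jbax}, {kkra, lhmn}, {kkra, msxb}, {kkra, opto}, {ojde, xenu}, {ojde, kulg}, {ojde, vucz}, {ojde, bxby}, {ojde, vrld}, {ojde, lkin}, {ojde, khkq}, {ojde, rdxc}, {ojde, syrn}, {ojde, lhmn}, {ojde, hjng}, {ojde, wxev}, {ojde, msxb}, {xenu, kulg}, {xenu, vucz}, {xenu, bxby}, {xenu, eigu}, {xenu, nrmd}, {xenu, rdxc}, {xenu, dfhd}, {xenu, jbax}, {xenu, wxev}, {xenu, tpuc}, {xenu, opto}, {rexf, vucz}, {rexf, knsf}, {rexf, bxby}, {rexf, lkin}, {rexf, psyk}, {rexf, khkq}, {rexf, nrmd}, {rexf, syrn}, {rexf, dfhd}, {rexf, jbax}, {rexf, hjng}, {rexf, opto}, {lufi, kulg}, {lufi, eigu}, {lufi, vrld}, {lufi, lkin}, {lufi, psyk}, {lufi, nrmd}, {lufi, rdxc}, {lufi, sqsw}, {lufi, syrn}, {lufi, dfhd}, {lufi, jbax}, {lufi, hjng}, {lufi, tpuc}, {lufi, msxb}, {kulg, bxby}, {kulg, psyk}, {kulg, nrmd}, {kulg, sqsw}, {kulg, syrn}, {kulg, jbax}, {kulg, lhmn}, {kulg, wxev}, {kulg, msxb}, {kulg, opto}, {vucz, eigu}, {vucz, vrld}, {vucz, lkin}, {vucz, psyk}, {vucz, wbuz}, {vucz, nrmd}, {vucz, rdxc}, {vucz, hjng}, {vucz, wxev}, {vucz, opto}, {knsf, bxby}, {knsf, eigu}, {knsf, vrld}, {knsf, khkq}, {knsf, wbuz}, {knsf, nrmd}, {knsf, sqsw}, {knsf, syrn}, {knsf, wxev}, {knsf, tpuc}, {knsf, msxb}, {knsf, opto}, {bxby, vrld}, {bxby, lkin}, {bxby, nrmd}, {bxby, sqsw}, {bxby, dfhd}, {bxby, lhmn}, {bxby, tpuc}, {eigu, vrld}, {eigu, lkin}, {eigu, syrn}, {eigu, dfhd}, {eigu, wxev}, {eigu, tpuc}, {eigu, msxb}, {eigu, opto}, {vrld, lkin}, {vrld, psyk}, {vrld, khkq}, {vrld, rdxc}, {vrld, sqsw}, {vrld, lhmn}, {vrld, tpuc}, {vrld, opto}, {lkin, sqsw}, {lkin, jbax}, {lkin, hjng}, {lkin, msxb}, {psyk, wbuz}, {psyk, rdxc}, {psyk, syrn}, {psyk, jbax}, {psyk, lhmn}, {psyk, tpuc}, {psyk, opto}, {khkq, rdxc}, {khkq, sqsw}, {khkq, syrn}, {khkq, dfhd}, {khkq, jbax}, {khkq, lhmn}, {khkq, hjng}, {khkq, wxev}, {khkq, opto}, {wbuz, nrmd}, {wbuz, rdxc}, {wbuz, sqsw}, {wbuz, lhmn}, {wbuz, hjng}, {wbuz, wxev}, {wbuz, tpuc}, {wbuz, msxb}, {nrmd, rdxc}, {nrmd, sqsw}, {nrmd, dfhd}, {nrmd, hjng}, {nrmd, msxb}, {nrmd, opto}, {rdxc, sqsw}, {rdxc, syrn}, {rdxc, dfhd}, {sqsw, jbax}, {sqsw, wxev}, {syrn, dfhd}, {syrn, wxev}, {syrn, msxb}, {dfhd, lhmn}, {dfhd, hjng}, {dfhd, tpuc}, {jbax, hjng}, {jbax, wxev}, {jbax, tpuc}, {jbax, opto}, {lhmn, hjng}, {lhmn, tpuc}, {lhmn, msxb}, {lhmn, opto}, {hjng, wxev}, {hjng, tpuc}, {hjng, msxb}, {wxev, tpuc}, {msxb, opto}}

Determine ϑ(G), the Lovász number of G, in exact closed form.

sqrt(29)

deg(syrn) = 14; N(syrn) = {xlex, rkxi, ojde, rexf, lufi, kulg, knsf, eigu, psyk, khkq, rdxc, dfhd, wxev, msxb}.
deg(knsf) = 14; N(knsf) = {rkxi, rexf, bxby, eigu, vrld, khkq, wbuz, nrmd, sqsw, syrn, wxev, tpuc, msxb, opto}.
Vertex ojde has 14 neighbors: rkxi, xenu, kulg, vucz, bxby, vrld, lkin, khkq, rdxc, syrn, lhmn, hjng, wxev, msxb.
Vertex vucz has 14 neighbors: xlex, ojde, xenu, rexf, eigu, vrld, lkin, psyk, wbuz, nrmd, rdxc, hjng, wxev, opto.
Every vertex has degree 14 (N=29); Paley(29): SR with (k,λ,μ)=(14,6,7).
A has 3 distinct eigenvalues ≈ [14.0, 2.193, -3.193].
Lovász: ϑ = −29(-sqrt(29)/2 - 1/2)/(14+-(-sqrt(29)/2 - 1/2)) = sqrt(29).
Numerically 5.38516.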